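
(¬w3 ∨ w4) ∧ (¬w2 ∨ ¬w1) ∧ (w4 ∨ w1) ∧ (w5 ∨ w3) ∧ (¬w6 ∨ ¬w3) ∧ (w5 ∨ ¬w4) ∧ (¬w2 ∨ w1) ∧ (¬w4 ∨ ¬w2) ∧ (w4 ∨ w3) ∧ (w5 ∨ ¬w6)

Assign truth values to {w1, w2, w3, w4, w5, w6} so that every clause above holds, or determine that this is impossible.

Case w3 = False:
Unit clause (w5) forces w5 = True.
Unit clause (w4) forces w4 = True.
Unit clause (¬w2) forces w2 = False.
Every clause is now satisfied; w1, w6 are unconstrained.

w1=False; w2=False; w3=False; w4=True; w5=True; w6=False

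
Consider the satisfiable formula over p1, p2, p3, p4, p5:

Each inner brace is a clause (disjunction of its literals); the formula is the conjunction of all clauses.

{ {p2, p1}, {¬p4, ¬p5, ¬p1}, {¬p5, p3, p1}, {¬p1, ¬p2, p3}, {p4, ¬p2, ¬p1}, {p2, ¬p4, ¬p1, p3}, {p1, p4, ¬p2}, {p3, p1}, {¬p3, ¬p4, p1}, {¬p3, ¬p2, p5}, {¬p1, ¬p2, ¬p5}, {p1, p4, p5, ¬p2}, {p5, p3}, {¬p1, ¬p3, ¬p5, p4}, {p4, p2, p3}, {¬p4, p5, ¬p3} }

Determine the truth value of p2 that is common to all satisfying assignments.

False

Suppose p2 = True.
Branch on p1: set p1 = False.
From the singleton clause (p4), p4 = True.
From the singleton clause (p3), p3 = True.
But (¬p3) is also a unit clause — contradiction.
That branch fails; take p1 = True instead.
From the singleton clause (p3), p3 = True.
From the singleton clause (p4), p4 = True.
From the singleton clause (¬p5), p5 = False.
But (p5) is also a unit clause — contradiction.
Neither p1 = True nor p1 = False works.
So every satisfying assignment has p2 = False.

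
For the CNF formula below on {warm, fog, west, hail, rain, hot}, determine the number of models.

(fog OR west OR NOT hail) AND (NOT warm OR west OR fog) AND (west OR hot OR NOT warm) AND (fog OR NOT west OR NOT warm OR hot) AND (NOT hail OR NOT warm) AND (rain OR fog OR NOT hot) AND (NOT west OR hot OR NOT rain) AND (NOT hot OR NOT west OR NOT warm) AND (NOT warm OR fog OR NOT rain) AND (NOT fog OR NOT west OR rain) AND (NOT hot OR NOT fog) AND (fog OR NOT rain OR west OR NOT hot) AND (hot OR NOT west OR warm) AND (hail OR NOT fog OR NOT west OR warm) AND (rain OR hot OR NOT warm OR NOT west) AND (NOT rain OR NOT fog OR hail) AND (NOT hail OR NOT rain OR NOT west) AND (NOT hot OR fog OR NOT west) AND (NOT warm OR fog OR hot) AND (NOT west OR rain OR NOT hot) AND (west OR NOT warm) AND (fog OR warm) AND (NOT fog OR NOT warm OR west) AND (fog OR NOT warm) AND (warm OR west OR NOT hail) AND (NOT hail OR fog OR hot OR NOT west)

There are 2^6 = 64 truth assignments over (warm, fog, west, hail, rain, hot).
Split on warm. With warm = true, the clauses containing warm are satisfied and NOT warm drops from the rest; 0 of the 2^5 = 32 assignments to the other variables satisfy what remains.
With warm = false, by the same count on the reduced clause set, 1 assignment works.
(One model: warm=F, fog=T, west=F, hail=F, rain=F, hot=F.)
Total: 0 + 1 = 1.

1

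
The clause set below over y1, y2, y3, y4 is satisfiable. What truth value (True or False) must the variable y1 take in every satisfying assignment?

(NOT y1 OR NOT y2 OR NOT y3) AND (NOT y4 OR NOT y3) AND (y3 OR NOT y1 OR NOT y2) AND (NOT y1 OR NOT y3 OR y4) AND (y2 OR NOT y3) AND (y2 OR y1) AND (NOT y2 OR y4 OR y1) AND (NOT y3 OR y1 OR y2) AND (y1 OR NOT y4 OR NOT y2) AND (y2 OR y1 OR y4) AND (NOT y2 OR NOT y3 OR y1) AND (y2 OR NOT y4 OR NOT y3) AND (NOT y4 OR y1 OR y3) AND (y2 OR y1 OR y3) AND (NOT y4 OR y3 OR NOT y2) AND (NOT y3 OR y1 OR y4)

Suppose y1 = false.
Unit clause (y2) forces y2 = true.
Unit clause (y4) forces y4 = true.
But (NOT y4) is also a unit clause — contradiction.
So every satisfying assignment has y1 = True.

True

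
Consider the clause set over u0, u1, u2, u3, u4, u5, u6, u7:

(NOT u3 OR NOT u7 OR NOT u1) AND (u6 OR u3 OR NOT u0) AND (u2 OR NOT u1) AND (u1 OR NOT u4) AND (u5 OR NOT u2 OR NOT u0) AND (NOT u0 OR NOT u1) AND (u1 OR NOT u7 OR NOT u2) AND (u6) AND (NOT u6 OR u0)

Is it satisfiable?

(u6) alone gives u6 = true.
(u0) alone gives u0 = true.
(NOT u1) alone gives u1 = false.
(NOT u4) alone gives u4 = false.
Branch on u5: set u5 = true.
Branch on u7: set u7 = false.
No clause remains; u2, u3 are free.
A satisfying assignment: u0=true, u1=false, u2=false, u3=false, u4=false, u5=true, u6=true, u7=false.

Satisfiable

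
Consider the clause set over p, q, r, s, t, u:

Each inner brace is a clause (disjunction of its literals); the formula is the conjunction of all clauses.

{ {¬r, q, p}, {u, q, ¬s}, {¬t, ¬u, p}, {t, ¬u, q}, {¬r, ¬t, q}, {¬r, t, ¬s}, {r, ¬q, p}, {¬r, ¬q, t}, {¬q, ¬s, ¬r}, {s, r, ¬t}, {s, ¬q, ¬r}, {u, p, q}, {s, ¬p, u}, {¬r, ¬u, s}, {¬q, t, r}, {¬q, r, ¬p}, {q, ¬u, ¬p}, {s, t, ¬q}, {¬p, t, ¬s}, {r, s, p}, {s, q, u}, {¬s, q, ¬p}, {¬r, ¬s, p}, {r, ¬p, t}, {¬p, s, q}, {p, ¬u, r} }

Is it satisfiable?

Branch on r: set r = False.
Branch on q: set q = False.
Branch on u: set u = True.
From the singleton clause (t), t = True.
From the singleton clause (p), p = True.
Now (¬p) is unsatisfied and unit — conflict.
Undo u and try u = False.
From the singleton clause (¬s), s = False.
Now (s) is unsatisfied and unit — conflict.
Neither u = True nor u = False works.
Undo q and try q = True.
From the singleton clause (p), p = True.
Now (¬p) is unsatisfied and unit — conflict.
Neither q = True nor q = False works.
Undo r and try r = True.
Branch on q: set q = True.
From the singleton clause (t), t = True.
From the singleton clause (¬s), s = False.
Now (s) is unsatisfied and unit — conflict.
Undo q and try q = False.
From the singleton clause (p), p = True.
From the singleton clause (¬t), t = False.
From the singleton clause (¬u), u = False.
From the singleton clause (¬s), s = False.
Now (s) is unsatisfied and unit — conflict.
Neither q = True nor q = False works.
Neither r = True nor r = False works.
No assignment satisfies every clause.

No, unsatisfiable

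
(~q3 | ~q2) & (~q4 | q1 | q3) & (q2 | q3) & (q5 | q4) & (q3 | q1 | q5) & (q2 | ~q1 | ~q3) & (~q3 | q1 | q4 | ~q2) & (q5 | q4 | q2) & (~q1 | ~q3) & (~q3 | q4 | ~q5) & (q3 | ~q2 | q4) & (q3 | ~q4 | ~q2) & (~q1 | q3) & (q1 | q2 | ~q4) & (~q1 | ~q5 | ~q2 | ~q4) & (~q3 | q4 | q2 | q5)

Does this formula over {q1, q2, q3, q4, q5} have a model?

Case q3 = 0:
Unit clause (q2) forces q2 = 1.
Unit clause (q4) forces q4 = 1.
That conflicts with the unit clause (~q4).
Undo q3 and try q3 = 1.
Unit clause (~q2) forces q2 = 0.
Unit clause (~q1) forces q1 = 0.
Unit clause (~q4) forces q4 = 0.
Unit clause (q5) forces q5 = 1.
That conflicts with the unit clause (~q5).
Neither q3 = 1 nor q3 = 0 works.
No assignment satisfies every clause.

Unsatisfiable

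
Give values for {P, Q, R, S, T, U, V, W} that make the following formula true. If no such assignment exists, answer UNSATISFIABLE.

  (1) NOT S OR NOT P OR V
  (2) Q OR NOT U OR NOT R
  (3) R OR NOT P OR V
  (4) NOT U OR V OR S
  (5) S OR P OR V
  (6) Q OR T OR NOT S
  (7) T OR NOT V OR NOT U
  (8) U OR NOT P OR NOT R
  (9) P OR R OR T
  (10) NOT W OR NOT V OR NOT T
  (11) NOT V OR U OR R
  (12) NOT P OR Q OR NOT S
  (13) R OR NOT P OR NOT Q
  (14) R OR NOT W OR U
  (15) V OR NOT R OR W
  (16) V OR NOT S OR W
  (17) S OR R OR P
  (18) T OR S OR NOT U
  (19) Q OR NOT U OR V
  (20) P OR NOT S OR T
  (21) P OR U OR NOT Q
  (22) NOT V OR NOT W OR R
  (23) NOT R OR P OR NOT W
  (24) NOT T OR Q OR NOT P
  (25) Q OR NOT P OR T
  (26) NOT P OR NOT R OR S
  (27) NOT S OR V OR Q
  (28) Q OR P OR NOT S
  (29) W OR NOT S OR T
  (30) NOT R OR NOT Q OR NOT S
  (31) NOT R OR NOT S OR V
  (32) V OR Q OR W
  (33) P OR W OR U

Branch on S: set S = true.
Branch on P: set P = false.
(T) alone gives T = true.
(Q) alone gives Q = true.
(U) alone gives U = true.
(NOT R) alone gives R = false.
Branch on W: set W = true.
(NOT V) alone gives V = false.
All clauses are satisfied.

P: false,  Q: true,  R: false,  S: true,  T: true,  U: true,  V: false,  W: true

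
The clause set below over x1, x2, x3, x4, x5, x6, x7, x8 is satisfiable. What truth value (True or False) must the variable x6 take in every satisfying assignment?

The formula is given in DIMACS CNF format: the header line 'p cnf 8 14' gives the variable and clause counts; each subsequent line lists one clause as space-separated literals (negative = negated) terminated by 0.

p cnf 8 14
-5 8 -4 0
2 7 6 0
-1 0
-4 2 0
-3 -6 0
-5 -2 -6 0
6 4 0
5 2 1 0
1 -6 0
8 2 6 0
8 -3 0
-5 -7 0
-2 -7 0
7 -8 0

Suppose x6 = True.
Unit clause (¬x1) forces x1 = False.
But (x1) is also a unit clause — contradiction.
So every satisfying assignment has x6 = False.

False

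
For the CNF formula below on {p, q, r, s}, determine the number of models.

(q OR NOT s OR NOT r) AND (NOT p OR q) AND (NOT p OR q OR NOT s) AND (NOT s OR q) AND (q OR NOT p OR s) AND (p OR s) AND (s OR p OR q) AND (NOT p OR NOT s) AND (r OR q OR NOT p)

4

There are 2^4 = 16 truth assignments over (p, q, r, s).
Check each against the 9 clauses (columns in the order p, q, r, s):
  F F F F  ✗ fails (p OR s)
  F F F T  ✗ fails (NOT s OR q)
  F F T F  ✗ fails (p OR s)
  F F T T  ✗ fails (q OR NOT s OR NOT r)
  F T F F  ✗ fails (p OR s)
  F T F T  ✓ satisfies all
  F T T F  ✗ fails (p OR s)
  F T T T  ✓ satisfies all
  T F F F  ✗ fails (NOT p OR q)
  T F F T  ✗ fails (NOT p OR q)
  T F T F  ✗ fails (NOT p OR q)
  T F T T  ✗ fails (q OR NOT s OR NOT r)
  T T F F  ✓ satisfies all
  T T F T  ✗ fails (NOT p OR NOT s)
  T T T F  ✓ satisfies all
  T T T T  ✗ fails (NOT p OR NOT s)
4 of the 16 rows are models.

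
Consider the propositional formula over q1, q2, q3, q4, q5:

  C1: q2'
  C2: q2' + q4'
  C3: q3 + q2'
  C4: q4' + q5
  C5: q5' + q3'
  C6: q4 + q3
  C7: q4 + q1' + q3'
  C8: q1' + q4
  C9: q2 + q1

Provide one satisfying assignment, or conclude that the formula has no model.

The clause (q2') is unit, so q2 = 0.
The clause (q1) is unit, so q1 = 1.
The clause (q4) is unit, so q4 = 1.
The clause (q5) is unit, so q5 = 1.
The clause (q3') is unit, so q3 = 0.
All clauses are satisfied.

q1: 1; q2: 0; q3: 0; q4: 1; q5: 1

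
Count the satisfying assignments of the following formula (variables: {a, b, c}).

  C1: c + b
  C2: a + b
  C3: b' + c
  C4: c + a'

3

There are 2^3 = 8 truth assignments over (a, b, c).
Check each against the 4 clauses (columns in the order a, b, c):
  F F F  ✗ fails (c + b)
  F F T  ✗ fails (a + b)
  F T F  ✗ fails (b' + c)
  F T T  ✓ satisfies all
  T F F  ✗ fails (c + b)
  T F T  ✓ satisfies all
  T T F  ✗ fails (b' + c)
  T T T  ✓ satisfies all
3 of the 8 rows are models.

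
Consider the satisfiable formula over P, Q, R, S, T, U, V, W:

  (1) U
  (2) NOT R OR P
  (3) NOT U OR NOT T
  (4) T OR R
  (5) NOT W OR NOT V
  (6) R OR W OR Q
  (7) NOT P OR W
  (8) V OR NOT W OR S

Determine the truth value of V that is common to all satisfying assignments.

False

Suppose V = true.
Unit clause (U) forces U = true.
Unit clause (NOT T) forces T = false.
Unit clause (R) forces R = true.
Unit clause (P) forces P = true.
Unit clause (NOT W) forces W = false.
That conflicts with the unit clause (W).
So every satisfying assignment has V = False.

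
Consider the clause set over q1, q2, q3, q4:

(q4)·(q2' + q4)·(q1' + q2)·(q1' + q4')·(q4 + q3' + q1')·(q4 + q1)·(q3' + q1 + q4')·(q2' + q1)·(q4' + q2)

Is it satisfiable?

(q4) alone gives q4 = 1.
(q1') alone gives q1 = 0.
(q3') alone gives q3 = 0.
(q2') alone gives q2 = 0.
That conflicts with the unit clause (q2).
No assignment satisfies every clause.

Unsatisfiable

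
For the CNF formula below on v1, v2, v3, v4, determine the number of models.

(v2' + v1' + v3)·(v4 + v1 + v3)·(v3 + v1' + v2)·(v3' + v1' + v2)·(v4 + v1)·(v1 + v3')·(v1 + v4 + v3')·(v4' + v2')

There are 2^4 = 16 truth assignments over (v1, v2, v3, v4).
Check each against the 8 clauses (columns in the order v1, v2, v3, v4):
  F F F F  ✗ fails (v4 + v1 + v3)
  F F F T  ✓ satisfies all
  F F T F  ✗ fails (v4 + v1)
  F F T T  ✗ fails (v1 + v3')
  F T F F  ✗ fails (v4 + v1 + v3)
  F T F T  ✗ fails (v4' + v2')
  F T T F  ✗ fails (v4 + v1)
  F T T T  ✗ fails (v1 + v3')
  T F F F  ✗ fails (v3 + v1' + v2)
  T F F T  ✗ fails (v3 + v1' + v2)
  T F T F  ✗ fails (v3' + v1' + v2)
  T F T T  ✗ fails (v3' + v1' + v2)
  T T F F  ✗ fails (v2' + v1' + v3)
  T T F T  ✗ fails (v2' + v1' + v3)
  T T T F  ✓ satisfies all
  T T T T  ✗ fails (v4' + v2')
2 of the 16 rows are models.

2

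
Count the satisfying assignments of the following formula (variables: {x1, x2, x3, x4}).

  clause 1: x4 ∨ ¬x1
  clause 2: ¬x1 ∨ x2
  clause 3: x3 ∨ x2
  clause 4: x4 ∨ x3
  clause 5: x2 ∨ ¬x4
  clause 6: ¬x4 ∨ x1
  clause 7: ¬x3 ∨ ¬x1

There are 2^4 = 16 truth assignments over (x1, x2, x3, x4).
Split on x1. With x1 = True, the clauses containing x1 are satisfied and ¬x1 drops from the rest; 1 of the 2^3 = 8 assignments to the other variables satisfy what remains.
With x1 = False, by the same count on the reduced clause set, 2 assignments work.
(One model: x1=F, x2=F, x3=T, x4=F.)
Total: 1 + 2 = 3.

3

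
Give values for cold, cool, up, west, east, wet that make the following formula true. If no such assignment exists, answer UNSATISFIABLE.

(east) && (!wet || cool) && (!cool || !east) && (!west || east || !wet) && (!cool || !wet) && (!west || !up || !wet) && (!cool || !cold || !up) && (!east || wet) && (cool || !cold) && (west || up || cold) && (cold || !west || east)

(east) alone gives east = true.
(!cool) alone gives cool = false.
(!wet) alone gives wet = false.
Now (wet) is unsatisfied and unit — conflict.

UNSATISFIABLE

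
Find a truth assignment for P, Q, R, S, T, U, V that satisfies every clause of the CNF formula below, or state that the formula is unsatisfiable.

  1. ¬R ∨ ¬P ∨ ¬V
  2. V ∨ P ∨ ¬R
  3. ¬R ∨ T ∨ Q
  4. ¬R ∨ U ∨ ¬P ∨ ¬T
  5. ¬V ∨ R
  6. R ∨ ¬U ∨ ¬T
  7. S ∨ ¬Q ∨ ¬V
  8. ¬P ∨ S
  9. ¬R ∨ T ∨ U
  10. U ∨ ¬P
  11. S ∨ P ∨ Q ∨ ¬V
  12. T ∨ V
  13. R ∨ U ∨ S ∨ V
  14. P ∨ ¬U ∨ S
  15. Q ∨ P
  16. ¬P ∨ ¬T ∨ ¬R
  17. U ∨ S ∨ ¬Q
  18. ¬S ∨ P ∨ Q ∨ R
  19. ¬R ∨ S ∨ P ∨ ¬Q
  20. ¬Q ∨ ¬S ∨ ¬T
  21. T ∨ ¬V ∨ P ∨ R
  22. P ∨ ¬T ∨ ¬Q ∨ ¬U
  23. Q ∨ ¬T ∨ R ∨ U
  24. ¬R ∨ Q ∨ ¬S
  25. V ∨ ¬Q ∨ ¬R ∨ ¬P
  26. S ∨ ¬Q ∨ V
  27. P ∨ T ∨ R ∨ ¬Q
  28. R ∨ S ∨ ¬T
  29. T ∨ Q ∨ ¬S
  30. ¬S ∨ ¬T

P: False; Q: True; R: True; S: True; T: False; U: True; V: True

Branch on V: set V = True.
From the singleton clause (R), R = True.
From the singleton clause (¬P), P = False.
From the singleton clause (Q), Q = True.
From the singleton clause (S), S = True.
From the singleton clause (¬T), T = False.
From the singleton clause (U), U = True.
Every clause now holds.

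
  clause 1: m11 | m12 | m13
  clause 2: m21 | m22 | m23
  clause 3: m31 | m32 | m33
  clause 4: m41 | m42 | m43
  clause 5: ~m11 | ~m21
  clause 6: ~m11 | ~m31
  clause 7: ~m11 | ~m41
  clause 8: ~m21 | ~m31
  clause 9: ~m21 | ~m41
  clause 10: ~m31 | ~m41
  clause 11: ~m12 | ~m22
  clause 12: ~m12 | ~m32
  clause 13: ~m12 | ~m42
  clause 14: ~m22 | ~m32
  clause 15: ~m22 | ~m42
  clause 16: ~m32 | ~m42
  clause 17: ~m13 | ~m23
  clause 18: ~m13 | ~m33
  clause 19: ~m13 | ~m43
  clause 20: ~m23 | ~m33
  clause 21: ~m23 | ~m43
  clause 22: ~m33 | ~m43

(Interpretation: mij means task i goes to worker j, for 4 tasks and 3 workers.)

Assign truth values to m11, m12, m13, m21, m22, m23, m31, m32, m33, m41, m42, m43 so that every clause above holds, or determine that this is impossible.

Suppose m11 = 0.
Suppose m12 = 1.
The clause (~m22) is unit, so m22 = 0.
The clause (~m32) is unit, so m32 = 0.
The clause (~m42) is unit, so m42 = 0.
Suppose m21 = 1.
The clause (~m31) is unit, so m31 = 0.
The clause (m33) is unit, so m33 = 1.
The clause (~m41) is unit, so m41 = 0.
The clause (m43) is unit, so m43 = 1.
Now (~m43) is unsatisfied and unit — conflict.
Undo m21 and try m21 = 0.
The clause (m23) is unit, so m23 = 1.
The clause (~m13) is unit, so m13 = 0.
The clause (~m33) is unit, so m33 = 0.
The clause (m31) is unit, so m31 = 1.
The clause (~m41) is unit, so m41 = 0.
The clause (m43) is unit, so m43 = 1.
Now (~m43) is unsatisfied and unit — conflict.
Neither m21 = 1 nor m21 = 0 works.
Undo m12 and try m12 = 0.
The clause (m13) is unit, so m13 = 1.
The clause (~m23) is unit, so m23 = 0.
The clause (~m33) is unit, so m33 = 0.
The clause (~m43) is unit, so m43 = 0.
Suppose m21 = 1.
The clause (~m31) is unit, so m31 = 0.
The clause (m32) is unit, so m32 = 1.
The clause (~m41) is unit, so m41 = 0.
The clause (m42) is unit, so m42 = 1.
Now (~m42) is unsatisfied and unit — conflict.
Undo m21 and try m21 = 0.
The clause (m22) is unit, so m22 = 1.
The clause (~m32) is unit, so m32 = 0.
The clause (m31) is unit, so m31 = 1.
The clause (~m41) is unit, so m41 = 0.
The clause (m42) is unit, so m42 = 1.
Now (~m42) is unsatisfied and unit — conflict.
Neither m21 = 1 nor m21 = 0 works.
Neither m12 = 1 nor m12 = 0 works.
Undo m11 and try m11 = 1.
The clause (~m21) is unit, so m21 = 0.
The clause (~m31) is unit, so m31 = 0.
The clause (~m41) is unit, so m41 = 0.
Suppose m22 = 1.
The clause (~m12) is unit, so m12 = 0.
The clause (~m32) is unit, so m32 = 0.
The clause (m33) is unit, so m33 = 1.
The clause (~m42) is unit, so m42 = 0.
The clause (m43) is unit, so m43 = 1.
Now (~m43) is unsatisfied and unit — conflict.
Undo m22 and try m22 = 0.
The clause (m23) is unit, so m23 = 1.
The clause (~m13) is unit, so m13 = 0.
The clause (~m33) is unit, so m33 = 0.
The clause (m32) is unit, so m32 = 1.
The clause (~m12) is unit, so m12 = 0.
The clause (~m42) is unit, so m42 = 0.
The clause (m43) is unit, so m43 = 1.
Now (~m43) is unsatisfied and unit — conflict.
Neither m22 = 1 nor m22 = 0 works.
Neither m11 = 1 nor m11 = 0 works.

UNSATISFIABLE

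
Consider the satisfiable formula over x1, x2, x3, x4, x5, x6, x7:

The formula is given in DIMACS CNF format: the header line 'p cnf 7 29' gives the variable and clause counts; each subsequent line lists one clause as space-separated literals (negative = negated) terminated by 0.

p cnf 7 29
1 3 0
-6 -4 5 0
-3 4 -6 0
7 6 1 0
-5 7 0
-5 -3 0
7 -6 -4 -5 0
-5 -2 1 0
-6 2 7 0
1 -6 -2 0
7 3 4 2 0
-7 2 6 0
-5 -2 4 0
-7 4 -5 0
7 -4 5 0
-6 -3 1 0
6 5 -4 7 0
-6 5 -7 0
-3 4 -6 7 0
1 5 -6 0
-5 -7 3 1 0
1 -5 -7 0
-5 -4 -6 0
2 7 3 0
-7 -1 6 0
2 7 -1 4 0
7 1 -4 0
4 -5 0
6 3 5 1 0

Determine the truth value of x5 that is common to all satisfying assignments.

Suppose x5 = True.
Unit clause (x7) forces x7 = True.
Unit clause (¬x3) forces x3 = False.
Unit clause (x1) forces x1 = True.
Unit clause (x4) forces x4 = True.
Unit clause (¬x6) forces x6 = False.
But (x6) is also a unit clause — contradiction.
So every satisfying assignment has x5 = False.

False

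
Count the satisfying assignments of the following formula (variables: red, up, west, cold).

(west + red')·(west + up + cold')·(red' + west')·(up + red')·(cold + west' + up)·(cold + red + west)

4

There are 2^4 = 16 truth assignments over (red, up, west, cold).
Split on west. With west = 1, the clauses containing west are satisfied and west' drops from the rest; 3 of the 2^3 = 8 assignments to the other variables satisfy what remains.
With west = 0, by the same count on the reduced clause set, 1 assignment works.
(One model: red=F, up=F, west=T, cold=T.)
Total: 3 + 1 = 4.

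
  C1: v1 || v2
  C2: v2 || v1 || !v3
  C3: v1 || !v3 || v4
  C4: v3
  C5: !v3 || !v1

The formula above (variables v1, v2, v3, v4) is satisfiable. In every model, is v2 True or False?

True

Suppose v2 = false.
(v1) alone gives v1 = true.
(v3) alone gives v3 = true.
That conflicts with the unit clause (!v3).
So every satisfying assignment has v2 = True.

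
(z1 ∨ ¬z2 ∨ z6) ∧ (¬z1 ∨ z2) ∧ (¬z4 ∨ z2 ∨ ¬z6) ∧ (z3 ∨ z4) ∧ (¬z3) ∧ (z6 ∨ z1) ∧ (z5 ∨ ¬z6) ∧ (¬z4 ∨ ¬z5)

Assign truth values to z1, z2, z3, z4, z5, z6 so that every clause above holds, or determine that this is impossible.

z1 ↦ True, z2 ↦ True, z3 ↦ False, z4 ↦ True, z5 ↦ False, z6 ↦ False

From the singleton clause (¬z3), z3 = False.
From the singleton clause (z4), z4 = True.
From the singleton clause (¬z5), z5 = False.
From the singleton clause (¬z6), z6 = False.
From the singleton clause (z1), z1 = True.
From the singleton clause (z2), z2 = True.
All clauses are satisfied.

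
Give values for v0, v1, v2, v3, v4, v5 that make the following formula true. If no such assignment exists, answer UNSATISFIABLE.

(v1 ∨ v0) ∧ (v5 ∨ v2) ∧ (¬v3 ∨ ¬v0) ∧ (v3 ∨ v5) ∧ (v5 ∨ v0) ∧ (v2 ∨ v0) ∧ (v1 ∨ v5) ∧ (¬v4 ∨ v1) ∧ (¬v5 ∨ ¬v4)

Suppose v1 = True.
Suppose v5 = True.
Unit clause (¬v4) forces v4 = False.
Suppose v3 = False.
Suppose v2 = True.
No clause remains; v0 is free.

v0 ↦ True,  v1 ↦ True,  v2 ↦ True,  v3 ↦ False,  v4 ↦ False,  v5 ↦ True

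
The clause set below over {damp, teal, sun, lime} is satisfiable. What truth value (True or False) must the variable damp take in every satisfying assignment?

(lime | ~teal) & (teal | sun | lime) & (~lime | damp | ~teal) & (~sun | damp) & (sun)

Suppose damp = 0.
(~sun) alone gives sun = 0.
Now (sun) is unsatisfied and unit — conflict.
So every satisfying assignment has damp = True.

True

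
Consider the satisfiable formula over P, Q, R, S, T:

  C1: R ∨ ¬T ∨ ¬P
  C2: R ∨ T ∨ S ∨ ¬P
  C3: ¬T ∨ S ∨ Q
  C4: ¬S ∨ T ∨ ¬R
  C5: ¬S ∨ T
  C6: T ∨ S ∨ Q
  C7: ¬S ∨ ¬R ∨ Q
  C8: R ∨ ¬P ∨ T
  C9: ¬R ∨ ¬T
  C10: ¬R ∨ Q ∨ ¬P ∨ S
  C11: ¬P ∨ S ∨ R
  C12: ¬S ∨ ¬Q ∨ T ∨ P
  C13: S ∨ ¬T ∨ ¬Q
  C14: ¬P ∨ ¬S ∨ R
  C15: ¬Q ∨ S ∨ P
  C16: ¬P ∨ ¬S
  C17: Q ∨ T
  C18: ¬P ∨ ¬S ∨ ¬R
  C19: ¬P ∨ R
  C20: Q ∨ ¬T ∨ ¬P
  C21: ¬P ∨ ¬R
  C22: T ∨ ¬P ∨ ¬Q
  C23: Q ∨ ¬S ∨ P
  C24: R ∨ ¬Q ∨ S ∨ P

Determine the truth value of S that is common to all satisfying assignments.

True

Suppose S = False.
Case T = False:
Unit clause (Q) forces Q = True.
Unit clause (P) forces P = True.
But (¬P) is also a unit clause — contradiction.
Backtrack on T: now try T = True.
Unit clause (Q) forces Q = True.
But (¬Q) is also a unit clause — contradiction.
Either choice for T ends in contradiction.
So every satisfying assignment has S = True.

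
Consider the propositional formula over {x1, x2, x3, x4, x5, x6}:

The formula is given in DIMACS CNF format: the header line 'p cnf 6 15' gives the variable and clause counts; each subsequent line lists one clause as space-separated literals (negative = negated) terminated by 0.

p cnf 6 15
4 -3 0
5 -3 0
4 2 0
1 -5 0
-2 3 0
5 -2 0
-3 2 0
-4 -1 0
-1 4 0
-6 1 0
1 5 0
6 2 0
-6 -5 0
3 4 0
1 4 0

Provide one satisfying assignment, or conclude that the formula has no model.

Branch on x4: set x4 = True.
The clause (¬x1) is unit, so x1 = False.
The clause (¬x5) is unit, so x5 = False.
Now (x5) is unsatisfied and unit — conflict.
That branch fails; take x4 = False instead.
The clause (¬x3) is unit, so x3 = False.
Now (x3) is unsatisfied and unit — conflict.
Neither x4 = True nor x4 = False works.

UNSATISFIABLE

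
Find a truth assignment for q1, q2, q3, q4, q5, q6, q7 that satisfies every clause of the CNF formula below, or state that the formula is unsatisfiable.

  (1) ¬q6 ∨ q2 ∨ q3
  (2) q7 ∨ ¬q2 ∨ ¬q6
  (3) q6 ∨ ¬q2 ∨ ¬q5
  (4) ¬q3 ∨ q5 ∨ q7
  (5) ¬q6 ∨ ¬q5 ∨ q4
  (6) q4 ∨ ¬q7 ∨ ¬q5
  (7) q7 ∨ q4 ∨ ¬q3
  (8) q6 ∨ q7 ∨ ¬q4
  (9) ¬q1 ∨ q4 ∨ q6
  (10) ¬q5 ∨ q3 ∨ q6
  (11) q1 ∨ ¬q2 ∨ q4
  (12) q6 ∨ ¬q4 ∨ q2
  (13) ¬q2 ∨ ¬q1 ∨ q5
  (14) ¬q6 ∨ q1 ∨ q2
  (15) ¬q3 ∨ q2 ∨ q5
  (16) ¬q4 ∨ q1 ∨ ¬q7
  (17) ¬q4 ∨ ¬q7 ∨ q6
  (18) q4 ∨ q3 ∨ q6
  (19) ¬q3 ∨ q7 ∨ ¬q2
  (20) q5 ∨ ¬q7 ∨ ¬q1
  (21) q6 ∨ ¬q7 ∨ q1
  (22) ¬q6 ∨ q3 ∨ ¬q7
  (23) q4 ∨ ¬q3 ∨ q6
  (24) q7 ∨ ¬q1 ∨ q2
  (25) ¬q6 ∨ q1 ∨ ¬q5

q1 ↦ True; q2 ↦ False; q3 ↦ True; q4 ↦ True; q5 ↦ True; q6 ↦ True; q7 ↦ True

Case q6 = True:
Case q2 = False:
Unit clause (q3) forces q3 = True.
Unit clause (q1) forces q1 = True.
Unit clause (q5) forces q5 = True.
Unit clause (q4) forces q4 = True.
Unit clause (q7) forces q7 = True.
Every clause now holds.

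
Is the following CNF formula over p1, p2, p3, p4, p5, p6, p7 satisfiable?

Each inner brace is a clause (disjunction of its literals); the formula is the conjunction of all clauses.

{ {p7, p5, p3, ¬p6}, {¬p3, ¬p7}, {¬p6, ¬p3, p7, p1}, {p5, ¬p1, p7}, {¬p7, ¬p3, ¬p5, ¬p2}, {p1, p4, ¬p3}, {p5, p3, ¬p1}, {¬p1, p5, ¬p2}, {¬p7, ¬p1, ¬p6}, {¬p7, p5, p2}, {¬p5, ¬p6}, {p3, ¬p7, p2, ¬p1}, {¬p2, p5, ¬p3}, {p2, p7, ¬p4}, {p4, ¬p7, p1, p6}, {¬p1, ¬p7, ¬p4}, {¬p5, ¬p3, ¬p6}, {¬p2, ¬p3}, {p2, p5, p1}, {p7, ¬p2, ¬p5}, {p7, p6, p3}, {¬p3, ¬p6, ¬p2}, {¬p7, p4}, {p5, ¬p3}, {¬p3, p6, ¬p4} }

Satisfiable

Case p3 = False:
Case p5 = True:
From the singleton clause (¬p6), p6 = False.
From the singleton clause (p7), p7 = True.
From the singleton clause (p4), p4 = True.
From the singleton clause (¬p1), p1 = False.
Every clause is now satisfied; p2 is unconstrained.
A satisfying assignment: p1=False, p2=False, p3=False, p4=True, p5=True, p6=False, p7=True.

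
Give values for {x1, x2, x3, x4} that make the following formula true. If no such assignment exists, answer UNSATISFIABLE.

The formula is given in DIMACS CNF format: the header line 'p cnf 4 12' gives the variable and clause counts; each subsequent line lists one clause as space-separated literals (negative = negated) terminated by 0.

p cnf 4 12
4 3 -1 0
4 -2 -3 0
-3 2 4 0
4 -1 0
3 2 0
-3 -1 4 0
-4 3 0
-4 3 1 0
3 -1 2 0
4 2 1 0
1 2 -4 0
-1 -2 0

Branch on x4: set x4 = True.
The clause (x3) is unit, so x3 = True.
Branch on x1: set x1 = False.
The clause (x2) is unit, so x2 = True.
Every clause now holds.

x1 ↦ False; x2 ↦ True; x3 ↦ True; x4 ↦ True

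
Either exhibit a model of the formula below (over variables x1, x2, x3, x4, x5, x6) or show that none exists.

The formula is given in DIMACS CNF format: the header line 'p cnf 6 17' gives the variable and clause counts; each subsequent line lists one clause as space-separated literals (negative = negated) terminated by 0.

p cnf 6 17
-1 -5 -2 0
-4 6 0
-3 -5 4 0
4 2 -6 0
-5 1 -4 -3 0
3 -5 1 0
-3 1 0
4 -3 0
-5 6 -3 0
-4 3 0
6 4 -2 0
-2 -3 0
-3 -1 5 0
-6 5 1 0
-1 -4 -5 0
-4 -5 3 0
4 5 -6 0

Branch on x4: set x4 = False.
From the singleton clause (¬x3), x3 = False.
Branch on x2: set x2 = False.
From the singleton clause (¬x6), x6 = False.
Branch on x5: set x5 = True.
From the singleton clause (x1), x1 = True.
Every clause now holds.

x1=True,  x2=False,  x3=False,  x4=False,  x5=True,  x6=False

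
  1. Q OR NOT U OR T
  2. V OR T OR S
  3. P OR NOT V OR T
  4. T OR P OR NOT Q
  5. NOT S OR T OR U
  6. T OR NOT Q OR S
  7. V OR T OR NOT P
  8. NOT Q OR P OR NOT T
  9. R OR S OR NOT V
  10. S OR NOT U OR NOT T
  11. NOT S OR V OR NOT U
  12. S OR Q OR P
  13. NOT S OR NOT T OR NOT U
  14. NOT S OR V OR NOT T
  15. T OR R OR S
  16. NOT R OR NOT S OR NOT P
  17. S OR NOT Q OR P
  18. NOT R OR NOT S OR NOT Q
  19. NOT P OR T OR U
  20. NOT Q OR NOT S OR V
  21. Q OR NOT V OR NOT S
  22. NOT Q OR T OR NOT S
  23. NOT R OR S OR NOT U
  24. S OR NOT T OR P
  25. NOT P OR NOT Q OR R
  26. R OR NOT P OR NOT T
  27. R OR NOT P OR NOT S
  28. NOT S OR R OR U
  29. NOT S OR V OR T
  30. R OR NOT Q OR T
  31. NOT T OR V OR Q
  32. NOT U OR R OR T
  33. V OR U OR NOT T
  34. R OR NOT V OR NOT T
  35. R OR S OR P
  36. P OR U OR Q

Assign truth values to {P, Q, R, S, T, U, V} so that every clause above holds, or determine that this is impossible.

P=true; Q=false; R=true; S=false; T=true; U=false; V=true

Try Q = false.
Try U = false.
From the singleton clause (P), P = true.
From the singleton clause (T), T = true.
From the singleton clause (R), R = true.
From the singleton clause (NOT S), S = false.
From the singleton clause (V), V = true.
Every clause now holds.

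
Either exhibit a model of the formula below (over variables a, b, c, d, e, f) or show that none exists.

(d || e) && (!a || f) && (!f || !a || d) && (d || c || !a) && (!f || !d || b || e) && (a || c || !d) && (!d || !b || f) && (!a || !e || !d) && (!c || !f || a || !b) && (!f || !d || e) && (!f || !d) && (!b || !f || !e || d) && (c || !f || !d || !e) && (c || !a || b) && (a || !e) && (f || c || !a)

Case d = true:
From the singleton clause (!f), f = false.
From the singleton clause (!a), a = false.
From the singleton clause (c), c = true.
From the singleton clause (!b), b = false.
From the singleton clause (!e), e = false.
This assignment satisfies each clause.

a: false; b: false; c: true; d: true; e: false; f: false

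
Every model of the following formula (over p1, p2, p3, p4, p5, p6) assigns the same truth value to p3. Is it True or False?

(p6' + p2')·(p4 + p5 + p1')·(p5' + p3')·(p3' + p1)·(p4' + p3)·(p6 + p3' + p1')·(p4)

Suppose p3 = 0.
Unit clause (p4') forces p4 = 0.
But (p4) is also a unit clause — contradiction.
So every satisfying assignment has p3 = True.

True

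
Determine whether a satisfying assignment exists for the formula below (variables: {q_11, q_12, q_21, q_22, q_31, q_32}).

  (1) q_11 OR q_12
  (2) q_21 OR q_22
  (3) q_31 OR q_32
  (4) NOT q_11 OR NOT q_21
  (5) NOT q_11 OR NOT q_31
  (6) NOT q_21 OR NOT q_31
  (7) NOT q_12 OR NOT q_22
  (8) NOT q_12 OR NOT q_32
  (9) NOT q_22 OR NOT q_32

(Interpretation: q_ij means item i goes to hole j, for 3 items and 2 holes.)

No, unsatisfiable

Case q_11 = true:
From the singleton clause (NOT q_21), q_21 = false.
From the singleton clause (q_22), q_22 = true.
From the singleton clause (NOT q_31), q_31 = false.
From the singleton clause (q_32), q_32 = true.
Now (NOT q_32) is unsatisfied and unit — conflict.
So q_11 must be the other value — set q_11 = false.
From the singleton clause (q_12), q_12 = true.
From the singleton clause (NOT q_22), q_22 = false.
From the singleton clause (q_21), q_21 = true.
From the singleton clause (NOT q_31), q_31 = false.
From the singleton clause (q_32), q_32 = true.
Now (NOT q_32) is unsatisfied and unit — conflict.
Neither q_11 = true nor q_11 = false works.
No assignment satisfies every clause.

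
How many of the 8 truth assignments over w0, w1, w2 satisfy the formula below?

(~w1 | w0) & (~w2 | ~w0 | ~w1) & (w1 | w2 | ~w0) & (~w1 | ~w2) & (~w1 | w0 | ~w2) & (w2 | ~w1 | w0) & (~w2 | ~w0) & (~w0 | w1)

3

There are 2^3 = 8 truth assignments over (w0, w1, w2).
Check each against the 8 clauses (columns in the order w0, w1, w2):
  F F F  ✓ satisfies all
  F F T  ✓ satisfies all
  F T F  ✗ fails (~w1 | w0)
  F T T  ✗ fails (~w1 | w0)
  T F F  ✗ fails (w1 | w2 | ~w0)
  T F T  ✗ fails (~w2 | ~w0)
  T T F  ✓ satisfies all
  T T T  ✗ fails (~w2 | ~w0 | ~w1)
3 of the 8 rows are models.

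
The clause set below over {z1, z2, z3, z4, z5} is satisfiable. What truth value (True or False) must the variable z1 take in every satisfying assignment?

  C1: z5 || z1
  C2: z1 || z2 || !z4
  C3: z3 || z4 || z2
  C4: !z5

Suppose z1 = false.
(z5) alone gives z5 = true.
Now (!z5) is unsatisfied and unit — conflict.
So every satisfying assignment has z1 = True.

True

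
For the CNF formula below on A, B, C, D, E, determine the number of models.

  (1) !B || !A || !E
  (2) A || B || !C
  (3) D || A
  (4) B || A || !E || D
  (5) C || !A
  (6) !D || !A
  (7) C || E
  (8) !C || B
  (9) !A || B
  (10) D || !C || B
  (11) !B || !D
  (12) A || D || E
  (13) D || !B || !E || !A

2

There are 2^5 = 32 truth assignments over (A, B, C, D, E).
Split on D. With D = true, the clauses containing D are satisfied and !D drops from the rest; 1 of the 2^4 = 16 assignments to the other variables satisfy what remains.
With D = false, by the same count on the reduced clause set, 1 assignment works.
Total: 1 + 1 = 2.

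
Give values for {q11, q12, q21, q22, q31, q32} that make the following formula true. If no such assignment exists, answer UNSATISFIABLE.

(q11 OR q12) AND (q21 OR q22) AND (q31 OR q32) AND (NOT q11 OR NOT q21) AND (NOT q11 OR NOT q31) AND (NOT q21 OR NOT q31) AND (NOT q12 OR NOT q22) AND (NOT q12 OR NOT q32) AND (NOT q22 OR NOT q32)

UNSATISFIABLE

Case q11 = true:
(NOT q21) alone gives q21 = false.
(q22) alone gives q22 = true.
(NOT q31) alone gives q31 = false.
(q32) alone gives q32 = true.
That conflicts with the unit clause (NOT q32).
So q11 must be the other value — set q11 = false.
(q12) alone gives q12 = true.
(NOT q22) alone gives q22 = false.
(q21) alone gives q21 = true.
(NOT q31) alone gives q31 = false.
(q32) alone gives q32 = true.
That conflicts with the unit clause (NOT q32).
Neither q11 = true nor q11 = false works.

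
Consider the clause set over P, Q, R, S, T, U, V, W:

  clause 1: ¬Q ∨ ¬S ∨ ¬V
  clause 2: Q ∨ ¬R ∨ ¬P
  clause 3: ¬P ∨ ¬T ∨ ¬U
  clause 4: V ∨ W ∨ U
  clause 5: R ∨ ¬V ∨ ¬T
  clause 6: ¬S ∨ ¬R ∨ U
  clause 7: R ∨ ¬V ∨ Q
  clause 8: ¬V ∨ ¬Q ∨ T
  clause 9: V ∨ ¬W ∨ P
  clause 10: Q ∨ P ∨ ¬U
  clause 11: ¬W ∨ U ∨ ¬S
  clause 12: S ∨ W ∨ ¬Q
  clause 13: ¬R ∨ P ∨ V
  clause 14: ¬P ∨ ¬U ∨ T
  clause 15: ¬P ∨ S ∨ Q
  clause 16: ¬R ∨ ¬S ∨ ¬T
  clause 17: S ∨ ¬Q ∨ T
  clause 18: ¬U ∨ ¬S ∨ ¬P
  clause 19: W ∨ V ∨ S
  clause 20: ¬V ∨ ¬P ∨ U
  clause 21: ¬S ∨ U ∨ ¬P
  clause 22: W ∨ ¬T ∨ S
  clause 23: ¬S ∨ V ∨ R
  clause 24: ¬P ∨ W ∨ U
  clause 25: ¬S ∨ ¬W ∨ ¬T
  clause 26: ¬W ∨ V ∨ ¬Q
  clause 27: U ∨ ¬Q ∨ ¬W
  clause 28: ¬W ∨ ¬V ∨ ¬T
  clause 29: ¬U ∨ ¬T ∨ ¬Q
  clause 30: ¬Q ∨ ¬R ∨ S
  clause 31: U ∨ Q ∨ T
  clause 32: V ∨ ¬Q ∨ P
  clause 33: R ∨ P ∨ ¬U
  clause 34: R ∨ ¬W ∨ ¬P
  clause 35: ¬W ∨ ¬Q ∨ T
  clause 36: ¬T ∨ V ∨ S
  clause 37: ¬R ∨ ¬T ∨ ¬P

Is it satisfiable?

Branch on Q: set Q = False.
Branch on R: set R = False.
From the singleton clause (¬V), V = False.
From the singleton clause (¬S), S = False.
From the singleton clause (¬P), P = False.
From the singleton clause (¬W), W = False.
Now (W) is unsatisfied and unit — conflict.
That branch fails; take R = True instead.
From the singleton clause (¬P), P = False.
From the singleton clause (¬U), U = False.
From the singleton clause (¬S), S = False.
From the singleton clause (V), V = True.
From the singleton clause (T), T = True.
From the singleton clause (W), W = True.
Now (¬W) is unsatisfied and unit — conflict.
Both values of R lead to a conflict.
That branch fails; take Q = True instead.
Branch on S: set S = False.
From the singleton clause (W), W = True.
From the singleton clause (T), T = True.
From the singleton clause (V), V = True.
Now (¬V) is unsatisfied and unit — conflict.
That branch fails; take S = True instead.
From the singleton clause (¬V), V = False.
From the singleton clause (R), R = True.
From the singleton clause (U), U = True.
From the singleton clause (P), P = True.
Now (¬P) is unsatisfied and unit — conflict.
Both values of S lead to a conflict.
Both values of Q lead to a conflict.
No assignment satisfies every clause.

No, unsatisfiable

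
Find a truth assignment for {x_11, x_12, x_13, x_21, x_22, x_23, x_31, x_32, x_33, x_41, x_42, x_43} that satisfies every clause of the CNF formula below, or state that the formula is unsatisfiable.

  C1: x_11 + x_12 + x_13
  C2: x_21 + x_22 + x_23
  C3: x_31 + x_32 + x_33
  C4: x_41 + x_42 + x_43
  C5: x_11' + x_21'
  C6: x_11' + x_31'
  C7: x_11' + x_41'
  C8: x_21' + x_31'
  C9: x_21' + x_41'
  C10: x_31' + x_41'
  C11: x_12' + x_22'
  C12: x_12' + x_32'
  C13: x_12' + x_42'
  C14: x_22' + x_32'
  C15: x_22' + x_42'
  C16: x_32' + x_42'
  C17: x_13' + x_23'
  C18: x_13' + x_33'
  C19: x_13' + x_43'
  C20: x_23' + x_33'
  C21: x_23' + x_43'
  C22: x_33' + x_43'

UNSATISFIABLE

Case x_11 = 0:
Case x_12 = 1:
(x_22') alone gives x_22 = 0.
(x_32') alone gives x_32 = 0.
(x_42') alone gives x_42 = 0.
Case x_21 = 1:
(x_31') alone gives x_31 = 0.
(x_33) alone gives x_33 = 1.
(x_41') alone gives x_41 = 0.
(x_43) alone gives x_43 = 1.
That conflicts with the unit clause (x_43').
So x_21 must be the other value — set x_21 = 0.
(x_23) alone gives x_23 = 1.
(x_13') alone gives x_13 = 0.
(x_33') alone gives x_33 = 0.
(x_31) alone gives x_31 = 1.
(x_41') alone gives x_41 = 0.
(x_43) alone gives x_43 = 1.
That conflicts with the unit clause (x_43').
Both values of x_21 lead to a conflict.
So x_12 must be the other value — set x_12 = 0.
(x_13) alone gives x_13 = 1.
(x_23') alone gives x_23 = 0.
(x_33') alone gives x_33 = 0.
(x_43') alone gives x_43 = 0.
Case x_21 = 1:
(x_31') alone gives x_31 = 0.
(x_32) alone gives x_32 = 1.
(x_41') alone gives x_41 = 0.
(x_42) alone gives x_42 = 1.
That conflicts with the unit clause (x_42').
So x_21 must be the other value — set x_21 = 0.
(x_22) alone gives x_22 = 1.
(x_32') alone gives x_32 = 0.
(x_31) alone gives x_31 = 1.
(x_41') alone gives x_41 = 0.
(x_42) alone gives x_42 = 1.
That conflicts with the unit clause (x_42').
Both values of x_21 lead to a conflict.
Both values of x_12 lead to a conflict.
So x_11 must be the other value — set x_11 = 1.
(x_21') alone gives x_21 = 0.
(x_31') alone gives x_31 = 0.
(x_41') alone gives x_41 = 0.
Case x_22 = 1:
(x_12') alone gives x_12 = 0.
(x_32') alone gives x_32 = 0.
(x_33) alone gives x_33 = 1.
(x_42') alone gives x_42 = 0.
(x_43) alone gives x_43 = 1.
That conflicts with the unit clause (x_43').
So x_22 must be the other value — set x_22 = 0.
(x_23) alone gives x_23 = 1.
(x_13') alone gives x_13 = 0.
(x_33') alone gives x_33 = 0.
(x_32) alone gives x_32 = 1.
(x_12') alone gives x_12 = 0.
(x_42') alone gives x_42 = 0.
(x_43) alone gives x_43 = 1.
That conflicts with the unit clause (x_43').
Both values of x_22 lead to a conflict.
Both values of x_11 lead to a conflict.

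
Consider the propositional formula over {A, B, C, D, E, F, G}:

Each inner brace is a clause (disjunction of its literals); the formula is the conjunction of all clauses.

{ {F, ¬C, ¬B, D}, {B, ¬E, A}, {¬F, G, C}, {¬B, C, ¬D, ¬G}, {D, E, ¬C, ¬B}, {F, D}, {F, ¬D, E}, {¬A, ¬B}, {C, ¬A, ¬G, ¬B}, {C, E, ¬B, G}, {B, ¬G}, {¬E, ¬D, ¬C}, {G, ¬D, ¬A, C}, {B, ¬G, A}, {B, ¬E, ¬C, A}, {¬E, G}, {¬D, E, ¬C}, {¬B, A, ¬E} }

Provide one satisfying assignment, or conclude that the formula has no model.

A ↦ False,  B ↦ False,  C ↦ True,  D ↦ False,  E ↦ False,  F ↦ True,  G ↦ False

Branch on F: set F = True.
Branch on G: set G = False.
Unit clause (C) forces C = True.
Unit clause (¬E) forces E = False.
Unit clause (¬D) forces D = False.
Unit clause (¬B) forces B = False.
All clauses hold; A can take either value.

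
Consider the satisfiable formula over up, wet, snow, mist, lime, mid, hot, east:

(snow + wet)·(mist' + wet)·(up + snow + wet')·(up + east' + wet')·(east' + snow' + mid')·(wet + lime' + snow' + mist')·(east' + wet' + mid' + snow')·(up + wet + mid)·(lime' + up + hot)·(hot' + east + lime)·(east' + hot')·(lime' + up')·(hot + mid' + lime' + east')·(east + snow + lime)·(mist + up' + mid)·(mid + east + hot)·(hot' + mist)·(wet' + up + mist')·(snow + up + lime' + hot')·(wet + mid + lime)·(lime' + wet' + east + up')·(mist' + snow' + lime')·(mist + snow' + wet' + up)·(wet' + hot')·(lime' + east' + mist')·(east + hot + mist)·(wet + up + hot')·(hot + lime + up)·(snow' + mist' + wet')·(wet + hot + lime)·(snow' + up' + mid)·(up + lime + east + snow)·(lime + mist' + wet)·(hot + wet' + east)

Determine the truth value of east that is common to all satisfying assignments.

Suppose east = 0.
Case snow = 1:
Case mist = 0:
From the singleton clause (hot'), hot = 0.
Now (hot) is unsatisfied and unit — conflict.
So mist must be the other value — set mist = 1.
From the singleton clause (wet), wet = 1.
Now (wet') is unsatisfied and unit — conflict.
Either choice for mist ends in contradiction.
So snow must be the other value — set snow = 0.
From the singleton clause (wet), wet = 1.
From the singleton clause (up), up = 1.
From the singleton clause (lime'), lime = 0.
Now (lime) is unsatisfied and unit — conflict.
Either choice for snow ends in contradiction.
So every satisfying assignment has east = True.

True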